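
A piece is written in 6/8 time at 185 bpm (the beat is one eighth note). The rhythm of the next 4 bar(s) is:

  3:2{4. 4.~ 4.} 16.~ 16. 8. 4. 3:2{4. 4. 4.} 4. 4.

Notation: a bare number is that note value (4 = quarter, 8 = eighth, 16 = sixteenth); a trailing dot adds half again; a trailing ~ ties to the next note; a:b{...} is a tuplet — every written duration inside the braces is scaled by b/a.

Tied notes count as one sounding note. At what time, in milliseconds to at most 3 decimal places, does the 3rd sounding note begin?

note 3 onset = 6b = 1945.946ms

1. 0.0ms @ 0 + 648.649ms (2)
2. 648.649ms @ 2 + 1297.297ms (4)
3. 1945.946ms @ 6 + 486.486ms (3/2)
4. 2432.432ms @ 15/2 + 486.486ms (3/2)
5. 2918.919ms @ 9 + 972.973ms (3)
6. 3891.892ms @ 12 + 648.649ms (2)
7. 4540.541ms @ 14 + 648.649ms (2)
8. 5189.189ms @ 16 + 648.649ms (2)
9. 5837.838ms @ 18 + 972.973ms (3)
10. 6810.811ms @ 21 + 972.973ms (3)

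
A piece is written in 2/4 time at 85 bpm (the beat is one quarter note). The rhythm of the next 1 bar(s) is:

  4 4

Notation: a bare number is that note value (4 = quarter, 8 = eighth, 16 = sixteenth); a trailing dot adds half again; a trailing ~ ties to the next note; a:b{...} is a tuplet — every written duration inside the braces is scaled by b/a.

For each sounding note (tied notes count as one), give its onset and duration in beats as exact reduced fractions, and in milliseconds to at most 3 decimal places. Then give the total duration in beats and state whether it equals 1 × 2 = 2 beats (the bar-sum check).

1) 0.0ms=0b +705.882ms=1b
2) 705.882ms=1b +705.882ms=1b
Σ=2b of 2 (85bpm 2/4) — PASS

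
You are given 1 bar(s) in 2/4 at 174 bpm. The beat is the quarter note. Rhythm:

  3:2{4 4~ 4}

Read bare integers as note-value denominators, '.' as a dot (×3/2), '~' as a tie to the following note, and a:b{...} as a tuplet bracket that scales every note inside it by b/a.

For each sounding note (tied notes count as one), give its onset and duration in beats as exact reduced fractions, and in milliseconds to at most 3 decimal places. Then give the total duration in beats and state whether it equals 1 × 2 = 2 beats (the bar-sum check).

1) 0.0ms=0b +229.885ms=2/3b
2) 229.885ms=2/3b +459.77ms=4/3b
Σ=2b of 2 (174bpm 2/4) — PASS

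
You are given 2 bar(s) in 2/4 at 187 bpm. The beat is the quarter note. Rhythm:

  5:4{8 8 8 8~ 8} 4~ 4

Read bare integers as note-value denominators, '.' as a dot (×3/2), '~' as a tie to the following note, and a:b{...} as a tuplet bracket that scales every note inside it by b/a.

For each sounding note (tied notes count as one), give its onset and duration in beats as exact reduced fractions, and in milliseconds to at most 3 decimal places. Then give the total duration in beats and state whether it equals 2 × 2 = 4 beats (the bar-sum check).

1) 0.0ms=0b +128.342ms=2/5b
2) 128.342ms=2/5b +128.342ms=2/5b
3) 256.684ms=4/5b +128.342ms=2/5b
4) 385.027ms=6/5b +256.684ms=4/5b
5) 641.711ms=2b +641.711ms=2b
Σ=4b of 4 (187bpm 2/4) — PASS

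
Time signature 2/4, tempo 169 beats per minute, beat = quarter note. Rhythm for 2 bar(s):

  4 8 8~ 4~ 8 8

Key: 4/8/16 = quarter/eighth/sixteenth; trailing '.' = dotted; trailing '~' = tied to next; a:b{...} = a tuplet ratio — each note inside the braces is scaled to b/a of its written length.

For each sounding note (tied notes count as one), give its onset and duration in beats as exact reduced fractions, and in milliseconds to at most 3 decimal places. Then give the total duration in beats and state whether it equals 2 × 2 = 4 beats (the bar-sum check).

1) 0.0ms=0b +355.03ms=1b
2) 355.03ms=1b +177.515ms=1/2b
3) 532.544ms=3/2b +710.059ms=2b
4) 1242.604ms=7/2b +177.515ms=1/2b
Σ=4b of 4 (169bpm 2/4) — PASS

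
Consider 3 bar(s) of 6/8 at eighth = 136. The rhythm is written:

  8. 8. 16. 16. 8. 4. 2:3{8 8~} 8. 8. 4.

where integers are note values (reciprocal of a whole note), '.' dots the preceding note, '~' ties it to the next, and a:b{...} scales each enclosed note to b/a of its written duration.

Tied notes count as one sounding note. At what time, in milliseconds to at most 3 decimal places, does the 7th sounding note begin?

1. 0.0ms @ 0 + 661.765ms (3/2)
2. 661.765ms @ 3/2 + 661.765ms (3/2)
3. 1323.529ms @ 3 + 330.882ms (3/4)
4. 1654.412ms @ 15/4 + 330.882ms (3/4)
5. 1985.294ms @ 9/2 + 661.765ms (3/2)
6. 2647.059ms @ 6 + 1323.529ms (3)
7. 3970.588ms @ 9 + 661.765ms (3/2)
8. 4632.353ms @ 21/2 + 1323.529ms (3)
9. 5955.882ms @ 27/2 + 661.765ms (3/2)
10. 6617.647ms @ 15 + 1323.529ms (3)

note 7 onset = 9b = 3970.588ms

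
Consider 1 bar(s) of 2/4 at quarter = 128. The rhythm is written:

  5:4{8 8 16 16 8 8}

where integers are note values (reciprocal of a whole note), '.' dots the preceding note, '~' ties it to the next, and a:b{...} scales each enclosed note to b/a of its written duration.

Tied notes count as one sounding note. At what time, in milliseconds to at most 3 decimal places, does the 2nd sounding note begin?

note 2 onset = 2/5b = 187.5ms

1. 0.0ms @ 0 + 187.5ms (2/5)
2. 187.5ms @ 2/5 + 187.5ms (2/5)
3. 375.0ms @ 4/5 + 93.75ms (1/5)
4. 468.75ms @ 1 + 93.75ms (1/5)
5. 562.5ms @ 6/5 + 187.5ms (2/5)
6. 750.0ms @ 8/5 + 187.5ms (2/5)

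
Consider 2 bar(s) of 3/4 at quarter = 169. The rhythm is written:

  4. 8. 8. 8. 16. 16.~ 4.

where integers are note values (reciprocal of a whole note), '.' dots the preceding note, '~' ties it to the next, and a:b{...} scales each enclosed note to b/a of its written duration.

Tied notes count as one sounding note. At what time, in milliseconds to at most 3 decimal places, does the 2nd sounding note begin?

note 2 onset = 3/2b = 532.544ms

1. 0.0ms @ 0 + 532.544ms (3/2)
2. 532.544ms @ 3/2 + 266.272ms (3/4)
3. 798.817ms @ 9/4 + 266.272ms (3/4)
4. 1065.089ms @ 3 + 266.272ms (3/4)
5. 1331.361ms @ 15/4 + 133.136ms (3/8)
6. 1464.497ms @ 33/8 + 665.68ms (15/8)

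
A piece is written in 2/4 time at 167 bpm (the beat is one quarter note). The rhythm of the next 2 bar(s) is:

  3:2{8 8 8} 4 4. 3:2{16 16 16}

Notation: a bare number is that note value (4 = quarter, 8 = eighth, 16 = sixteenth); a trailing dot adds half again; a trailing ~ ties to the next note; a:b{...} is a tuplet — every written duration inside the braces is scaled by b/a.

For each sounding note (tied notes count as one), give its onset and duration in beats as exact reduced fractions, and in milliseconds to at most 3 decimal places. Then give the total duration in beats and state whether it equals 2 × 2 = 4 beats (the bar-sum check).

1) 0.0ms=0b +119.76ms=1/3b
2) 119.76ms=1/3b +119.76ms=1/3b
3) 239.521ms=2/3b +119.76ms=1/3b
4) 359.281ms=1b +359.281ms=1b
5) 718.563ms=2b +538.922ms=3/2b
6) 1257.485ms=7/2b +59.88ms=1/6b
7) 1317.365ms=11/3b +59.88ms=1/6b
8) 1377.246ms=23/6b +59.88ms=1/6b
Σ=4b of 4 (167bpm 2/4) — PASS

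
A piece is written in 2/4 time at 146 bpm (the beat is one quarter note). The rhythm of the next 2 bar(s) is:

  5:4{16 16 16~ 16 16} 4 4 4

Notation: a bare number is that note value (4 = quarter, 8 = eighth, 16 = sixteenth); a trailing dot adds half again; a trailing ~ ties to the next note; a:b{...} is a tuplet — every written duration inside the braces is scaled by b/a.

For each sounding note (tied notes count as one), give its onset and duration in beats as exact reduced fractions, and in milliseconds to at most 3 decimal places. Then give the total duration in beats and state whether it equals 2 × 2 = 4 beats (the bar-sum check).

1) 0.0ms=0b +82.192ms=1/5b
2) 82.192ms=1/5b +82.192ms=1/5b
3) 164.384ms=2/5b +164.384ms=2/5b
4) 328.767ms=4/5b +82.192ms=1/5b
5) 410.959ms=1b +410.959ms=1b
6) 821.918ms=2b +410.959ms=1b
7) 1232.877ms=3b +410.959ms=1b
Σ=4b of 4 (146bpm 2/4) — PASS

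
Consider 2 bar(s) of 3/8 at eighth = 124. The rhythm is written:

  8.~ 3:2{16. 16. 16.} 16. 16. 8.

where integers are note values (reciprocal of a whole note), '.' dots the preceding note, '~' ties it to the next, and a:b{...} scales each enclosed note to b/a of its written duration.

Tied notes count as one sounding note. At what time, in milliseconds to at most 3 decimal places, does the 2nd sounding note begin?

1. 0.0ms @ 0 + 967.742ms (2)
2. 967.742ms @ 2 + 241.935ms (1/2)
3. 1209.677ms @ 5/2 + 241.935ms (1/2)
4. 1451.613ms @ 3 + 362.903ms (3/4)
5. 1814.516ms @ 15/4 + 362.903ms (3/4)
6. 2177.419ms @ 9/2 + 725.806ms (3/2)

note 2 onset = 2b = 967.742ms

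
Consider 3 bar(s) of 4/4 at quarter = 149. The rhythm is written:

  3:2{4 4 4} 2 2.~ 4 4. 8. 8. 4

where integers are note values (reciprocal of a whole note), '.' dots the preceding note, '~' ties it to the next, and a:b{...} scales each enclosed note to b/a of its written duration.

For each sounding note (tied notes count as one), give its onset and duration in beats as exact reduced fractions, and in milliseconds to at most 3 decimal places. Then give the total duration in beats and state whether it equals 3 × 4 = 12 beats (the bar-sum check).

1) 0.0ms=0b +268.456ms=2/3b
2) 268.456ms=2/3b +268.456ms=2/3b
3) 536.913ms=4/3b +268.456ms=2/3b
4) 805.369ms=2b +805.369ms=2b
5) 1610.738ms=4b +1610.738ms=4b
6) 3221.477ms=8b +604.027ms=3/2b
7) 3825.503ms=19/2b +302.013ms=3/4b
8) 4127.517ms=41/4b +302.013ms=3/4b
9) 4429.53ms=11b +402.685ms=1b
Σ=12b of 12 (149bpm 4/4) — PASS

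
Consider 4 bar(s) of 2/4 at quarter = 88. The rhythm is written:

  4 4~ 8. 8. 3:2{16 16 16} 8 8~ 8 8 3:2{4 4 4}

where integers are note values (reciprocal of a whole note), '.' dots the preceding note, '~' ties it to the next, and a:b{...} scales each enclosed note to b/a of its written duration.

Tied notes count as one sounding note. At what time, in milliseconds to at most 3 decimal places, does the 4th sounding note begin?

note 4 onset = 7/2b = 2386.364ms

1. 0.0ms @ 0 + 681.818ms (1)
2. 681.818ms @ 1 + 1193.182ms (7/4)
3. 1875.0ms @ 11/4 + 511.364ms (3/4)
4. 2386.364ms @ 7/2 + 113.636ms (1/6)
5. 2500.0ms @ 11/3 + 113.636ms (1/6)
6. 2613.636ms @ 23/6 + 113.636ms (1/6)
7. 2727.273ms @ 4 + 340.909ms (1/2)
8. 3068.182ms @ 9/2 + 681.818ms (1)
9. 3750.0ms @ 11/2 + 340.909ms (1/2)
10. 4090.909ms @ 6 + 454.545ms (2/3)
11. 4545.455ms @ 20/3 + 454.545ms (2/3)
12. 5000.0ms @ 22/3 + 454.545ms (2/3)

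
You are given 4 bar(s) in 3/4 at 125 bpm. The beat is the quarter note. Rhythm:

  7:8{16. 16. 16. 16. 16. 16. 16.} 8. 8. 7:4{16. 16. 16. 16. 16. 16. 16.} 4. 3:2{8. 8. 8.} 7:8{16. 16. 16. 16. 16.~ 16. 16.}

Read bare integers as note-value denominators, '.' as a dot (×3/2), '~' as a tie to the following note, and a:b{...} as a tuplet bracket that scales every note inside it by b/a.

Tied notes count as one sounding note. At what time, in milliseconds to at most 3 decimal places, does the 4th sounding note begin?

note 4 onset = 9/7b = 617.143ms

1. 0.0ms @ 0 + 205.714ms (3/7)
2. 205.714ms @ 3/7 + 205.714ms (3/7)
3. 411.429ms @ 6/7 + 205.714ms (3/7)
4. 617.143ms @ 9/7 + 205.714ms (3/7)
5. 822.857ms @ 12/7 + 205.714ms (3/7)
6. 1028.571ms @ 15/7 + 205.714ms (3/7)
7. 1234.286ms @ 18/7 + 205.714ms (3/7)
8. 1440.0ms @ 3 + 360.0ms (3/4)
9. 1800.0ms @ 15/4 + 360.0ms (3/4)
10. 2160.0ms @ 9/2 + 102.857ms (3/14)
11. 2262.857ms @ 33/7 + 102.857ms (3/14)
12. 2365.714ms @ 69/14 + 102.857ms (3/14)
13. 2468.571ms @ 36/7 + 102.857ms (3/14)
14. 2571.429ms @ 75/14 + 102.857ms (3/14)
15. 2674.286ms @ 39/7 + 102.857ms (3/14)
16. 2777.143ms @ 81/14 + 102.857ms (3/14)
17. 2880.0ms @ 6 + 720.0ms (3/2)
18. 3600.0ms @ 15/2 + 240.0ms (1/2)
19. 3840.0ms @ 8 + 240.0ms (1/2)
20. 4080.0ms @ 17/2 + 240.0ms (1/2)
21. 4320.0ms @ 9 + 205.714ms (3/7)
22. 4525.714ms @ 66/7 + 205.714ms (3/7)
23. 4731.429ms @ 69/7 + 205.714ms (3/7)
24. 4937.143ms @ 72/7 + 205.714ms (3/7)
25. 5142.857ms @ 75/7 + 411.429ms (6/7)
26. 5554.286ms @ 81/7 + 205.714ms (3/7)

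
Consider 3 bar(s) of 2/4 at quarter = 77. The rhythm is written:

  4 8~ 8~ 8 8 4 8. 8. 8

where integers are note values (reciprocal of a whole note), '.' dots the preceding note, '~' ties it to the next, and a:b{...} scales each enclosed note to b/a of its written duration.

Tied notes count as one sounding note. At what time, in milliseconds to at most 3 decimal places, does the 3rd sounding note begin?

note 3 onset = 5/2b = 1948.052ms

1. 0.0ms @ 0 + 779.221ms (1)
2. 779.221ms @ 1 + 1168.831ms (3/2)
3. 1948.052ms @ 5/2 + 389.61ms (1/2)
4. 2337.662ms @ 3 + 779.221ms (1)
5. 3116.883ms @ 4 + 584.416ms (3/4)
6. 3701.299ms @ 19/4 + 584.416ms (3/4)
7. 4285.714ms @ 11/2 + 389.61ms (1/2)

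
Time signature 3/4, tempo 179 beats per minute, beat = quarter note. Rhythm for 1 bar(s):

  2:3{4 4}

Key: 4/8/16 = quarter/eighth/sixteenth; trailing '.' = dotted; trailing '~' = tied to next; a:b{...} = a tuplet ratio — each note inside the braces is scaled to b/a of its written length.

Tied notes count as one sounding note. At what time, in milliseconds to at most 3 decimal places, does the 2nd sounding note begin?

1. 0.0ms @ 0 + 502.793ms (3/2)
2. 502.793ms @ 3/2 + 502.793ms (3/2)

note 2 onset = 3/2b = 502.793ms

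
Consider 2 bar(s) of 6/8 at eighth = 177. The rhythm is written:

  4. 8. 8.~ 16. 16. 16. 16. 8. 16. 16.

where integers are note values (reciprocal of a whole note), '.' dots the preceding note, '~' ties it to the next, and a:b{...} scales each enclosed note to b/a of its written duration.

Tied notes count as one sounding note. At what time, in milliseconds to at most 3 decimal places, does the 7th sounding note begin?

note 7 onset = 9b = 3050.847ms

1. 0.0ms @ 0 + 1016.949ms (3)
2. 1016.949ms @ 3 + 508.475ms (3/2)
3. 1525.424ms @ 9/2 + 762.712ms (9/4)
4. 2288.136ms @ 27/4 + 254.237ms (3/4)
5. 2542.373ms @ 15/2 + 254.237ms (3/4)
6. 2796.61ms @ 33/4 + 254.237ms (3/4)
7. 3050.847ms @ 9 + 508.475ms (3/2)
8. 3559.322ms @ 21/2 + 254.237ms (3/4)
9. 3813.559ms @ 45/4 + 254.237ms (3/4)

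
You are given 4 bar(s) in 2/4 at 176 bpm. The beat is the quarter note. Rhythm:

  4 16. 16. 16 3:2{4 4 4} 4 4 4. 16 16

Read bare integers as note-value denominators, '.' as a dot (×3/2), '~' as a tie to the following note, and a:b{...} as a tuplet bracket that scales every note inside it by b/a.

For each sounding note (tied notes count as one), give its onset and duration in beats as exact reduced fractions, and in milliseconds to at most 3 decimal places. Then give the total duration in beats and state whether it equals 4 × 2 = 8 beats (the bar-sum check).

1) 0.0ms=0b +340.909ms=1b
2) 340.909ms=1b +127.841ms=3/8b
3) 468.75ms=11/8b +127.841ms=3/8b
4) 596.591ms=7/4b +85.227ms=1/4b
5) 681.818ms=2b +227.273ms=2/3b
6) 909.091ms=8/3b +227.273ms=2/3b
7) 1136.364ms=10/3b +227.273ms=2/3b
8) 1363.636ms=4b +340.909ms=1b
9) 1704.545ms=5b +340.909ms=1b
10) 2045.455ms=6b +511.364ms=3/2b
11) 2556.818ms=15/2b +85.227ms=1/4b
12) 2642.045ms=31/4b +85.227ms=1/4b
Σ=8b of 8 (176bpm 2/4) — PASS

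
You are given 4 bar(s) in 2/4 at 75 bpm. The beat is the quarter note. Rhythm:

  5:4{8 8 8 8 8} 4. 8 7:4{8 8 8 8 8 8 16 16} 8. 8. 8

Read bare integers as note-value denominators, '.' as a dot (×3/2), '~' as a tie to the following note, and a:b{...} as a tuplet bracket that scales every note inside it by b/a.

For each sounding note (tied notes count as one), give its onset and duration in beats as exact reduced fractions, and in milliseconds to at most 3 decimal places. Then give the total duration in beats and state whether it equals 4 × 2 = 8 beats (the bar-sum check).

1) 0.0ms=0b +320.0ms=2/5b
2) 320.0ms=2/5b +320.0ms=2/5b
3) 640.0ms=4/5b +320.0ms=2/5b
4) 960.0ms=6/5b +320.0ms=2/5b
5) 1280.0ms=8/5b +320.0ms=2/5b
6) 1600.0ms=2b +1200.0ms=3/2b
7) 2800.0ms=7/2b +400.0ms=1/2b
8) 3200.0ms=4b +228.571ms=2/7b
9) 3428.571ms=30/7b +228.571ms=2/7b
10) 3657.143ms=32/7b +228.571ms=2/7b
11) 3885.714ms=34/7b +228.571ms=2/7b
12) 4114.286ms=36/7b +228.571ms=2/7b
13) 4342.857ms=38/7b +228.571ms=2/7b
14) 4571.429ms=40/7b +114.286ms=1/7b
15) 4685.714ms=41/7b +114.286ms=1/7b
16) 4800.0ms=6b +600.0ms=3/4b
17) 5400.0ms=27/4b +600.0ms=3/4b
18) 6000.0ms=15/2b +400.0ms=1/2b
Σ=8b of 8 (75bpm 2/4) — PASS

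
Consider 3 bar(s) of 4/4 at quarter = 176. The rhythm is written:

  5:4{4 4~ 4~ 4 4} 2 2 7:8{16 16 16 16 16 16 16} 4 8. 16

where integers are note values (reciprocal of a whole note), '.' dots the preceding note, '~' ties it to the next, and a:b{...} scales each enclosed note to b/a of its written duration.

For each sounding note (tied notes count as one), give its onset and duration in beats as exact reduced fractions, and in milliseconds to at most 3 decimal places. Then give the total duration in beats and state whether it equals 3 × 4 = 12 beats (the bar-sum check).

1) 0.0ms=0b +272.727ms=4/5b
2) 272.727ms=4/5b +818.182ms=12/5b
3) 1090.909ms=16/5b +272.727ms=4/5b
4) 1363.636ms=4b +681.818ms=2b
5) 2045.455ms=6b +681.818ms=2b
6) 2727.273ms=8b +97.403ms=2/7b
7) 2824.675ms=58/7b +97.403ms=2/7b
8) 2922.078ms=60/7b +97.403ms=2/7b
9) 3019.481ms=62/7b +97.403ms=2/7b
10) 3116.883ms=64/7b +97.403ms=2/7b
11) 3214.286ms=66/7b +97.403ms=2/7b
12) 3311.688ms=68/7b +97.403ms=2/7b
13) 3409.091ms=10b +340.909ms=1b
14) 3750.0ms=11b +255.682ms=3/4b
15) 4005.682ms=47/4b +85.227ms=1/4b
Σ=12b of 12 (176bpm 4/4) — PASS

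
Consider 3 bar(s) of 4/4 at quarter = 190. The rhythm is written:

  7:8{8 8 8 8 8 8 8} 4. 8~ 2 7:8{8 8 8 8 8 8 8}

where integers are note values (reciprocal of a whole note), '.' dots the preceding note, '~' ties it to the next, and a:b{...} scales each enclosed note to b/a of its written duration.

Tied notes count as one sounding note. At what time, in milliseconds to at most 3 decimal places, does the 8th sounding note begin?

note 8 onset = 4b = 1263.158ms

1. 0.0ms @ 0 + 180.451ms (4/7)
2. 180.451ms @ 4/7 + 180.451ms (4/7)
3. 360.902ms @ 8/7 + 180.451ms (4/7)
4. 541.353ms @ 12/7 + 180.451ms (4/7)
5. 721.805ms @ 16/7 + 180.451ms (4/7)
6. 902.256ms @ 20/7 + 180.451ms (4/7)
7. 1082.707ms @ 24/7 + 180.451ms (4/7)
8. 1263.158ms @ 4 + 473.684ms (3/2)
9. 1736.842ms @ 11/2 + 789.474ms (5/2)
10. 2526.316ms @ 8 + 180.451ms (4/7)
11. 2706.767ms @ 60/7 + 180.451ms (4/7)
12. 2887.218ms @ 64/7 + 180.451ms (4/7)
13. 3067.669ms @ 68/7 + 180.451ms (4/7)
14. 3248.12ms @ 72/7 + 180.451ms (4/7)
15. 3428.571ms @ 76/7 + 180.451ms (4/7)
16. 3609.023ms @ 80/7 + 180.451ms (4/7)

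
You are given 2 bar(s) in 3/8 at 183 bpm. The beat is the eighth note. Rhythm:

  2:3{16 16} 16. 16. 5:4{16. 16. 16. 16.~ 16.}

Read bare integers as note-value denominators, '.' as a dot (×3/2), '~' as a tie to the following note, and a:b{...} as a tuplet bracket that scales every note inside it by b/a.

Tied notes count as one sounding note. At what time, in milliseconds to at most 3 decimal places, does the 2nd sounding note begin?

1. 0.0ms @ 0 + 245.902ms (3/4)
2. 245.902ms @ 3/4 + 245.902ms (3/4)
3. 491.803ms @ 3/2 + 245.902ms (3/4)
4. 737.705ms @ 9/4 + 245.902ms (3/4)
5. 983.607ms @ 3 + 196.721ms (3/5)
6. 1180.328ms @ 18/5 + 196.721ms (3/5)
7. 1377.049ms @ 21/5 + 196.721ms (3/5)
8. 1573.77ms @ 24/5 + 393.443ms (6/5)

note 2 onset = 3/4b = 245.902ms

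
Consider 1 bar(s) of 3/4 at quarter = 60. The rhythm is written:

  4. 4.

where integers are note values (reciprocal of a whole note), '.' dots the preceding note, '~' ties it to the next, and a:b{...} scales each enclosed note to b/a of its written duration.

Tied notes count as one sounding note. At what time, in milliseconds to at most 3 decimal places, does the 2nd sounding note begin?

note 2 onset = 3/2b = 1500.0ms

1. 0.0ms @ 0 + 1500.0ms (3/2)
2. 1500.0ms @ 3/2 + 1500.0ms (3/2)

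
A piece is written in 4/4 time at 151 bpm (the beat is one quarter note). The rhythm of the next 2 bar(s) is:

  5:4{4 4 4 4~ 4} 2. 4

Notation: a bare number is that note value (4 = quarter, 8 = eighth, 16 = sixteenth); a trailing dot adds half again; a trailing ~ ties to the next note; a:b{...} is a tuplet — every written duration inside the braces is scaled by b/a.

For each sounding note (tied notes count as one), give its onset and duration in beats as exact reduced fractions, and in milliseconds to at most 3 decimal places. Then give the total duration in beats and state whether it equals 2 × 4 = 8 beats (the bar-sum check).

1) 0.0ms=0b +317.881ms=4/5b
2) 317.881ms=4/5b +317.881ms=4/5b
3) 635.762ms=8/5b +317.881ms=4/5b
4) 953.642ms=12/5b +635.762ms=8/5b
5) 1589.404ms=4b +1192.053ms=3b
6) 2781.457ms=7b +397.351ms=1b
Σ=8b of 8 (151bpm 4/4) — PASS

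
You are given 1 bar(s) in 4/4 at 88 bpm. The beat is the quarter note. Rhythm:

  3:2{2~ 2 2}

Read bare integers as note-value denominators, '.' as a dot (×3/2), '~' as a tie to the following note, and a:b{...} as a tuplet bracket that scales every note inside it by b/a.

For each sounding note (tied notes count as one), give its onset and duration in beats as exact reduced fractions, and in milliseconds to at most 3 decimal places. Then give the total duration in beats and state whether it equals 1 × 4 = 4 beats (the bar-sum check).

1) 0.0ms=0b +1818.182ms=8/3b
2) 1818.182ms=8/3b +909.091ms=4/3b
Σ=4b of 4 (88bpm 4/4) — PASS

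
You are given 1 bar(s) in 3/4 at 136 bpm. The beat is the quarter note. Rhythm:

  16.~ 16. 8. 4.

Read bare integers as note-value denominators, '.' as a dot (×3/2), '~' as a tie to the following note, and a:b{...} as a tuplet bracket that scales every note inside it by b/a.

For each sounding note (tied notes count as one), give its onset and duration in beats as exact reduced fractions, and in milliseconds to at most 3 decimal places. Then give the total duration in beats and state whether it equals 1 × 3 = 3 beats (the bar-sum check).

1) 0.0ms=0b +330.882ms=3/4b
2) 330.882ms=3/4b +330.882ms=3/4b
3) 661.765ms=3/2b +661.765ms=3/2b
Σ=3b of 3 (136bpm 3/4) — PASS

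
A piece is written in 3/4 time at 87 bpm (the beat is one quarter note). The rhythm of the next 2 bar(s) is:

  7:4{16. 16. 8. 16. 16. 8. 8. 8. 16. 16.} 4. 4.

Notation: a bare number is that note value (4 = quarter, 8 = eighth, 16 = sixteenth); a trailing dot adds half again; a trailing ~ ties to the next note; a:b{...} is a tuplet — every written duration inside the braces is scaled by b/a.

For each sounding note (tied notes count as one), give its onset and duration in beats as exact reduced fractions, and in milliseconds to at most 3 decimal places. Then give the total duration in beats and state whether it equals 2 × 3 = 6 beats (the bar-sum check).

1) 0.0ms=0b +147.783ms=3/14b
2) 147.783ms=3/14b +147.783ms=3/14b
3) 295.567ms=3/7b +295.567ms=3/7b
4) 591.133ms=6/7b +147.783ms=3/14b
5) 738.916ms=15/14b +147.783ms=3/14b
6) 886.7ms=9/7b +295.567ms=3/7b
7) 1182.266ms=12/7b +295.567ms=3/7b
8) 1477.833ms=15/7b +295.567ms=3/7b
9) 1773.399ms=18/7b +147.783ms=3/14b
10) 1921.182ms=39/14b +147.783ms=3/14b
11) 2068.966ms=3b +1034.483ms=3/2b
12) 3103.448ms=9/2b +1034.483ms=3/2b
Σ=6b of 6 (87bpm 3/4) — PASS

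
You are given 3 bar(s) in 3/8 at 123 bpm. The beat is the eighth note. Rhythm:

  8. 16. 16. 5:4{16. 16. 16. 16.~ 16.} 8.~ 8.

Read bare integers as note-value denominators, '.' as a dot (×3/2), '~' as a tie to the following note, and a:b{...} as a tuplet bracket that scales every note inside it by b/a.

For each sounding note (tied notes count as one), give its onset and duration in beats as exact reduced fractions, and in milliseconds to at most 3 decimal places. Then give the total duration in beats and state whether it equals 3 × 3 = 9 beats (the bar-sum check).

1) 0.0ms=0b +731.707ms=3/2b
2) 731.707ms=3/2b +365.854ms=3/4b
3) 1097.561ms=9/4b +365.854ms=3/4b
4) 1463.415ms=3b +292.683ms=3/5b
5) 1756.098ms=18/5b +292.683ms=3/5b
6) 2048.78ms=21/5b +292.683ms=3/5b
7) 2341.463ms=24/5b +585.366ms=6/5b
8) 2926.829ms=6b +1463.415ms=3b
Σ=9b of 9 (123bpm 3/8) — PASS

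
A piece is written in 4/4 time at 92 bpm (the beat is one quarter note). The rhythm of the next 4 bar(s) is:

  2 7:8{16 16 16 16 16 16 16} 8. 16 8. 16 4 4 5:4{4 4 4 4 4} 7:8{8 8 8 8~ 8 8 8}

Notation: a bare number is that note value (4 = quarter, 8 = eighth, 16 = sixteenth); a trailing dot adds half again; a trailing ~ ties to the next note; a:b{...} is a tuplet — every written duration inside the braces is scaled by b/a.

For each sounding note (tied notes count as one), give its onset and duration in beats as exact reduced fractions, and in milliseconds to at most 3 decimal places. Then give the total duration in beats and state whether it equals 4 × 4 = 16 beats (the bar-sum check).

1) 0.0ms=0b +1304.348ms=2b
2) 1304.348ms=2b +186.335ms=2/7b
3) 1490.683ms=16/7b +186.335ms=2/7b
4) 1677.019ms=18/7b +186.335ms=2/7b
5) 1863.354ms=20/7b +186.335ms=2/7b
6) 2049.689ms=22/7b +186.335ms=2/7b
7) 2236.025ms=24/7b +186.335ms=2/7b
8) 2422.36ms=26/7b +186.335ms=2/7b
9) 2608.696ms=4b +489.13ms=3/4b
10) 3097.826ms=19/4b +163.043ms=1/4b
11) 3260.87ms=5b +489.13ms=3/4b
12) 3750.0ms=23/4b +163.043ms=1/4b
13) 3913.043ms=6b +652.174ms=1b
14) 4565.217ms=7b +652.174ms=1b
15) 5217.391ms=8b +521.739ms=4/5b
16) 5739.13ms=44/5b +521.739ms=4/5b
17) 6260.87ms=48/5b +521.739ms=4/5b
18) 6782.609ms=52/5b +521.739ms=4/5b
19) 7304.348ms=56/5b +521.739ms=4/5b
20) 7826.087ms=12b +372.671ms=4/7b
21) 8198.758ms=88/7b +372.671ms=4/7b
22) 8571.429ms=92/7b +372.671ms=4/7b
23) 8944.099ms=96/7b +745.342ms=8/7b
24) 9689.441ms=104/7b +372.671ms=4/7b
25) 10062.112ms=108/7b +372.671ms=4/7b
Σ=16b of 16 (92bpm 4/4) — PASS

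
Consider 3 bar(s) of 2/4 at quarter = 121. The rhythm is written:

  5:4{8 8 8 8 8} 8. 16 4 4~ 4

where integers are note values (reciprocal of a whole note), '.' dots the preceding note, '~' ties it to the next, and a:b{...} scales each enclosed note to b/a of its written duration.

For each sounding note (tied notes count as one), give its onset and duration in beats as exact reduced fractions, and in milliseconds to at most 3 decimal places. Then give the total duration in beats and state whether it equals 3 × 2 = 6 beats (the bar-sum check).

1) 0.0ms=0b +198.347ms=2/5b
2) 198.347ms=2/5b +198.347ms=2/5b
3) 396.694ms=4/5b +198.347ms=2/5b
4) 595.041ms=6/5b +198.347ms=2/5b
5) 793.388ms=8/5b +198.347ms=2/5b
6) 991.736ms=2b +371.901ms=3/4b
7) 1363.636ms=11/4b +123.967ms=1/4b
8) 1487.603ms=3b +495.868ms=1b
9) 1983.471ms=4b +991.736ms=2b
Σ=6b of 6 (121bpm 2/4) — PASS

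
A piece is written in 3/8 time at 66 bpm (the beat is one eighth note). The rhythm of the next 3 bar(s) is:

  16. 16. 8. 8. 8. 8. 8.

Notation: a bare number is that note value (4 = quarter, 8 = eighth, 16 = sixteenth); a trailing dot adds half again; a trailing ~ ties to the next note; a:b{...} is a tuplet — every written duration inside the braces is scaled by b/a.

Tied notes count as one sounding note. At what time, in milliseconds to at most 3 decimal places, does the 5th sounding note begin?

1. 0.0ms @ 0 + 681.818ms (3/4)
2. 681.818ms @ 3/4 + 681.818ms (3/4)
3. 1363.636ms @ 3/2 + 1363.636ms (3/2)
4. 2727.273ms @ 3 + 1363.636ms (3/2)
5. 4090.909ms @ 9/2 + 1363.636ms (3/2)
6. 5454.545ms @ 6 + 1363.636ms (3/2)
7. 6818.182ms @ 15/2 + 1363.636ms (3/2)

note 5 onset = 9/2b = 4090.909ms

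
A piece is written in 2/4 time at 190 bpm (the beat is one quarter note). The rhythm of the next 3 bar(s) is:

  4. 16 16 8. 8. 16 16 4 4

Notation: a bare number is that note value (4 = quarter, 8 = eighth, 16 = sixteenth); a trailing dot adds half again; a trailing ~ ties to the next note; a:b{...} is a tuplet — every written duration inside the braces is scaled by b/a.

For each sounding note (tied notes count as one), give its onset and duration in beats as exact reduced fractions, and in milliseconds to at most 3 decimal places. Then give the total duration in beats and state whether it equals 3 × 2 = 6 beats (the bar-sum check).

1) 0.0ms=0b +473.684ms=3/2b
2) 473.684ms=3/2b +78.947ms=1/4b
3) 552.632ms=7/4b +78.947ms=1/4b
4) 631.579ms=2b +236.842ms=3/4b
5) 868.421ms=11/4b +236.842ms=3/4b
6) 1105.263ms=7/2b +78.947ms=1/4b
7) 1184.211ms=15/4b +78.947ms=1/4b
8) 1263.158ms=4b +315.789ms=1b
9) 1578.947ms=5b +315.789ms=1b
Σ=6b of 6 (190bpm 2/4) — PASS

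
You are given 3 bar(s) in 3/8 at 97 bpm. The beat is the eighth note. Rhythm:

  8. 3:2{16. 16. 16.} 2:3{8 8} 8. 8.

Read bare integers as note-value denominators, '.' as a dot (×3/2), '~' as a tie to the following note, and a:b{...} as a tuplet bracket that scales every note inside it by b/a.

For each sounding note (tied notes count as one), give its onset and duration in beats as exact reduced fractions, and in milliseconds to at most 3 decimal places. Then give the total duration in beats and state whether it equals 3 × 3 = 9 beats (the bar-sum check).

1) 0.0ms=0b +927.835ms=3/2b
2) 927.835ms=3/2b +309.278ms=1/2b
3) 1237.113ms=2b +309.278ms=1/2b
4) 1546.392ms=5/2b +309.278ms=1/2b
5) 1855.67ms=3b +927.835ms=3/2b
6) 2783.505ms=9/2b +927.835ms=3/2b
7) 3711.34ms=6b +927.835ms=3/2b
8) 4639.175ms=15/2b +927.835ms=3/2b
Σ=9b of 9 (97bpm 3/8) — PASS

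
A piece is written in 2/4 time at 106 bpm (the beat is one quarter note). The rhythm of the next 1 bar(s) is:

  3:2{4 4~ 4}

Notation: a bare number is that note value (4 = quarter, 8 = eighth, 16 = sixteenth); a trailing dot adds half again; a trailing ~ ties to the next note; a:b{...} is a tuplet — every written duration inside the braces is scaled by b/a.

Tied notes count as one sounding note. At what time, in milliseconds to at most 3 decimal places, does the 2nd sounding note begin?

note 2 onset = 2/3b = 377.358ms

1. 0.0ms @ 0 + 377.358ms (2/3)
2. 377.358ms @ 2/3 + 754.717ms (4/3)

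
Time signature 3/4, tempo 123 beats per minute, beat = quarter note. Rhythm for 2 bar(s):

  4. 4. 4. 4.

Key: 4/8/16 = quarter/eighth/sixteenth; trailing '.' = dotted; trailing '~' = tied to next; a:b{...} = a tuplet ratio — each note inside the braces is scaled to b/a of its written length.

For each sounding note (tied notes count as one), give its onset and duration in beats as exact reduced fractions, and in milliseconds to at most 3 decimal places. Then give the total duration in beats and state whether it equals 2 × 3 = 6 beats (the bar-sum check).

1) 0.0ms=0b +731.707ms=3/2b
2) 731.707ms=3/2b +731.707ms=3/2b
3) 1463.415ms=3b +731.707ms=3/2b
4) 2195.122ms=9/2b +731.707ms=3/2b
Σ=6b of 6 (123bpm 3/4) — PASS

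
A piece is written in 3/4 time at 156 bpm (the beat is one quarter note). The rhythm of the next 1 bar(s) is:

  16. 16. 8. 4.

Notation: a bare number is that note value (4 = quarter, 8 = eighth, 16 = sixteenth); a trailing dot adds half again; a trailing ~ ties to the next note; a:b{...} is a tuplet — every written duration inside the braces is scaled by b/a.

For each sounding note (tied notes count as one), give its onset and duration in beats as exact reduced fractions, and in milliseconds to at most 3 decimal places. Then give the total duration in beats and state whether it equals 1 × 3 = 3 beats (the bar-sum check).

1) 0.0ms=0b +144.231ms=3/8b
2) 144.231ms=3/8b +144.231ms=3/8b
3) 288.462ms=3/4b +288.462ms=3/4b
4) 576.923ms=3/2b +576.923ms=3/2b
Σ=3b of 3 (156bpm 3/4) — PASS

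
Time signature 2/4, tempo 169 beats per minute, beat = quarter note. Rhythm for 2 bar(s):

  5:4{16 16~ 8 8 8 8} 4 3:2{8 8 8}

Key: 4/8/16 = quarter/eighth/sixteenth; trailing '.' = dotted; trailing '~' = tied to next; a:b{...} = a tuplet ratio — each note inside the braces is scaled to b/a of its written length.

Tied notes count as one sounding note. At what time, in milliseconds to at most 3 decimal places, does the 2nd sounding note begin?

1. 0.0ms @ 0 + 71.006ms (1/5)
2. 71.006ms @ 1/5 + 213.018ms (3/5)
3. 284.024ms @ 4/5 + 142.012ms (2/5)
4. 426.036ms @ 6/5 + 142.012ms (2/5)
5. 568.047ms @ 8/5 + 142.012ms (2/5)
6. 710.059ms @ 2 + 355.03ms (1)
7. 1065.089ms @ 3 + 118.343ms (1/3)
8. 1183.432ms @ 10/3 + 118.343ms (1/3)
9. 1301.775ms @ 11/3 + 118.343ms (1/3)

note 2 onset = 1/5b = 71.006ms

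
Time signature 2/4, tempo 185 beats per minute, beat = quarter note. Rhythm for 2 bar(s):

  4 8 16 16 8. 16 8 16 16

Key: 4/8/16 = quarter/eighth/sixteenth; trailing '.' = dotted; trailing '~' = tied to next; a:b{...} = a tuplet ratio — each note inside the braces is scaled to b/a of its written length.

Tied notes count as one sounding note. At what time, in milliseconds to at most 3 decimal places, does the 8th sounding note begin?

1. 0.0ms @ 0 + 324.324ms (1)
2. 324.324ms @ 1 + 162.162ms (1/2)
3. 486.486ms @ 3/2 + 81.081ms (1/4)
4. 567.568ms @ 7/4 + 81.081ms (1/4)
5. 648.649ms @ 2 + 243.243ms (3/4)
6. 891.892ms @ 11/4 + 81.081ms (1/4)
7. 972.973ms @ 3 + 162.162ms (1/2)
8. 1135.135ms @ 7/2 + 81.081ms (1/4)
9. 1216.216ms @ 15/4 + 81.081ms (1/4)

note 8 onset = 7/2b = 1135.135ms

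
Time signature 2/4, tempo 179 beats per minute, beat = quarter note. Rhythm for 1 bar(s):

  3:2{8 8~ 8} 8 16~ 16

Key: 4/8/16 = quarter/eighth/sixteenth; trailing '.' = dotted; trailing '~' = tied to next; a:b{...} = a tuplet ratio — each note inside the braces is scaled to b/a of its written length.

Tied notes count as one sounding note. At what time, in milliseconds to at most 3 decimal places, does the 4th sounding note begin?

1. 0.0ms @ 0 + 111.732ms (1/3)
2. 111.732ms @ 1/3 + 223.464ms (2/3)
3. 335.196ms @ 1 + 167.598ms (1/2)
4. 502.793ms @ 3/2 + 167.598ms (1/2)

note 4 onset = 3/2b = 502.793ms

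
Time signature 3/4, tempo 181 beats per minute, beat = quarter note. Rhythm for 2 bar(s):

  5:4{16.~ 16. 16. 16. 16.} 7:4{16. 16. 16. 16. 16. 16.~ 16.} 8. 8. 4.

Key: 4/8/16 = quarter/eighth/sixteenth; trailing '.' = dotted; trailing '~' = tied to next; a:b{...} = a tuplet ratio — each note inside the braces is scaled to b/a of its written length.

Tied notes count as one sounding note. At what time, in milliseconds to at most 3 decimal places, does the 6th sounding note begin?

note 6 onset = 12/7b = 568.272ms

1. 0.0ms @ 0 + 198.895ms (3/5)
2. 198.895ms @ 3/5 + 99.448ms (3/10)
3. 298.343ms @ 9/10 + 99.448ms (3/10)
4. 397.79ms @ 6/5 + 99.448ms (3/10)
5. 497.238ms @ 3/2 + 71.034ms (3/14)
6. 568.272ms @ 12/7 + 71.034ms (3/14)
7. 639.305ms @ 27/14 + 71.034ms (3/14)
8. 710.339ms @ 15/7 + 71.034ms (3/14)
9. 781.373ms @ 33/14 + 71.034ms (3/14)
10. 852.407ms @ 18/7 + 142.068ms (3/7)
11. 994.475ms @ 3 + 248.619ms (3/4)
12. 1243.094ms @ 15/4 + 248.619ms (3/4)
13. 1491.713ms @ 9/2 + 497.238ms (3/2)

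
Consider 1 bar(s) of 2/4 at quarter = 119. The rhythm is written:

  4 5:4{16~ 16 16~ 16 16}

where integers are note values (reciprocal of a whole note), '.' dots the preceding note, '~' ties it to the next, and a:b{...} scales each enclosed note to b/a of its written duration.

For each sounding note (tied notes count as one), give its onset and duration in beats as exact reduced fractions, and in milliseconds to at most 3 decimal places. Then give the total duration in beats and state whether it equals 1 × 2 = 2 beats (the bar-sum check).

1) 0.0ms=0b +504.202ms=1b
2) 504.202ms=1b +201.681ms=2/5b
3) 705.882ms=7/5b +201.681ms=2/5b
4) 907.563ms=9/5b +100.84ms=1/5b
Σ=2b of 2 (119bpm 2/4) — PASS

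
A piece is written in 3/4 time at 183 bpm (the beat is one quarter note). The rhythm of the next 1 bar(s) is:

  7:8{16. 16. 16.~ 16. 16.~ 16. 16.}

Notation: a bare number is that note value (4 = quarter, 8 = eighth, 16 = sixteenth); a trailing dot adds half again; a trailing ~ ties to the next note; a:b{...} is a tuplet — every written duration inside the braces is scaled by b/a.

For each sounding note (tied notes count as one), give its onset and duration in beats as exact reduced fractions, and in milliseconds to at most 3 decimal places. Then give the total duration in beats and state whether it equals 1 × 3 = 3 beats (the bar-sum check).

1) 0.0ms=0b +140.515ms=3/7b
2) 140.515ms=3/7b +140.515ms=3/7b
3) 281.03ms=6/7b +281.03ms=6/7b
4) 562.061ms=12/7b +281.03ms=6/7b
5) 843.091ms=18/7b +140.515ms=3/7b
Σ=3b of 3 (183bpm 3/4) — PASS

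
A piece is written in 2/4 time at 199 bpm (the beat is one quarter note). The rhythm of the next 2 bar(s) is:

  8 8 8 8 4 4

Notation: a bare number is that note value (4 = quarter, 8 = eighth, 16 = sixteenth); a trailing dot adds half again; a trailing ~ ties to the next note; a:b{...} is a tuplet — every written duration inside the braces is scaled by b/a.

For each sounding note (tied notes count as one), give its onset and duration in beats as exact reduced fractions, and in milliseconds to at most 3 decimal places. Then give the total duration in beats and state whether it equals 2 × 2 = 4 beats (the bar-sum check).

1) 0.0ms=0b +150.754ms=1/2b
2) 150.754ms=1/2b +150.754ms=1/2b
3) 301.508ms=1b +150.754ms=1/2b
4) 452.261ms=3/2b +150.754ms=1/2b
5) 603.015ms=2b +301.508ms=1b
6) 904.523ms=3b +301.508ms=1b
Σ=4b of 4 (199bpm 2/4) — PASS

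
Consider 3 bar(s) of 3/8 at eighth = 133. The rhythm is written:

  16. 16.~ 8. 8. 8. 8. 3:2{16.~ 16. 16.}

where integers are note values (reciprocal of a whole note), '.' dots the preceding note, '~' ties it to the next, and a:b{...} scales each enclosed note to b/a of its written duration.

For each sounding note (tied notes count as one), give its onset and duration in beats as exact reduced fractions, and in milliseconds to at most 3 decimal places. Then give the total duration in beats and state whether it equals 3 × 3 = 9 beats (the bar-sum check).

1) 0.0ms=0b +338.346ms=3/4b
2) 338.346ms=3/4b +1015.038ms=9/4b
3) 1353.383ms=3b +676.692ms=3/2b
4) 2030.075ms=9/2b +676.692ms=3/2b
5) 2706.767ms=6b +676.692ms=3/2b
6) 3383.459ms=15/2b +451.128ms=1b
7) 3834.586ms=17/2b +225.564ms=1/2b
Σ=9b of 9 (133bpm 3/8) — PASS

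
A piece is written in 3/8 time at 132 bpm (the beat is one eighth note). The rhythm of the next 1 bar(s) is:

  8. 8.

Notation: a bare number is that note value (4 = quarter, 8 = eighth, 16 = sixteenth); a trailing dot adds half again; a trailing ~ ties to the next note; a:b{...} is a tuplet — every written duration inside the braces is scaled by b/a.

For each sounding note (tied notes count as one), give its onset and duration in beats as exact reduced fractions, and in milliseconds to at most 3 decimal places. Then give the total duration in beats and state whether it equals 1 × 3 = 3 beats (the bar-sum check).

1) 0.0ms=0b +681.818ms=3/2b
2) 681.818ms=3/2b +681.818ms=3/2b
Σ=3b of 3 (132bpm 3/8) — PASS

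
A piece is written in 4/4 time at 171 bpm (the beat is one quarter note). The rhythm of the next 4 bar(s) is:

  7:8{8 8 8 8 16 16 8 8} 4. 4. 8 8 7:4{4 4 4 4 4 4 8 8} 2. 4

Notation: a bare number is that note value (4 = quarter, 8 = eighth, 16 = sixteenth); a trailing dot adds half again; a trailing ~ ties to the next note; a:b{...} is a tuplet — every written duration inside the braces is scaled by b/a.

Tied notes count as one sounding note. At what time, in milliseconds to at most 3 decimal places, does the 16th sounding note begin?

1. 0.0ms @ 0 + 200.501ms (4/7)
2. 200.501ms @ 4/7 + 200.501ms (4/7)
3. 401.003ms @ 8/7 + 200.501ms (4/7)
4. 601.504ms @ 12/7 + 200.501ms (4/7)
5. 802.005ms @ 16/7 + 100.251ms (2/7)
6. 902.256ms @ 18/7 + 100.251ms (2/7)
7. 1002.506ms @ 20/7 + 200.501ms (4/7)
8. 1203.008ms @ 24/7 + 200.501ms (4/7)
9. 1403.509ms @ 4 + 526.316ms (3/2)
10. 1929.825ms @ 11/2 + 526.316ms (3/2)
11. 2456.14ms @ 7 + 175.439ms (1/2)
12. 2631.579ms @ 15/2 + 175.439ms (1/2)
13. 2807.018ms @ 8 + 200.501ms (4/7)
14. 3007.519ms @ 60/7 + 200.501ms (4/7)
15. 3208.02ms @ 64/7 + 200.501ms (4/7)
16. 3408.521ms @ 68/7 + 200.501ms (4/7)
17. 3609.023ms @ 72/7 + 200.501ms (4/7)
18. 3809.524ms @ 76/7 + 200.501ms (4/7)
19. 4010.025ms @ 80/7 + 100.251ms (2/7)
20. 4110.276ms @ 82/7 + 100.251ms (2/7)
21. 4210.526ms @ 12 + 1052.632ms (3)
22. 5263.158ms @ 15 + 350.877ms (1)

note 16 onset = 68/7b = 3408.521ms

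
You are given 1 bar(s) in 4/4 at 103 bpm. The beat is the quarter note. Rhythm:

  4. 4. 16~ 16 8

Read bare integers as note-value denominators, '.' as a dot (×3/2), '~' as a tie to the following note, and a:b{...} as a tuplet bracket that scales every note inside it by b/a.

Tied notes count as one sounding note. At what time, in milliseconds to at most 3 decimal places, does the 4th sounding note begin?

1. 0.0ms @ 0 + 873.786ms (3/2)
2. 873.786ms @ 3/2 + 873.786ms (3/2)
3. 1747.573ms @ 3 + 291.262ms (1/2)
4. 2038.835ms @ 7/2 + 291.262ms (1/2)

note 4 onset = 7/2b = 2038.835ms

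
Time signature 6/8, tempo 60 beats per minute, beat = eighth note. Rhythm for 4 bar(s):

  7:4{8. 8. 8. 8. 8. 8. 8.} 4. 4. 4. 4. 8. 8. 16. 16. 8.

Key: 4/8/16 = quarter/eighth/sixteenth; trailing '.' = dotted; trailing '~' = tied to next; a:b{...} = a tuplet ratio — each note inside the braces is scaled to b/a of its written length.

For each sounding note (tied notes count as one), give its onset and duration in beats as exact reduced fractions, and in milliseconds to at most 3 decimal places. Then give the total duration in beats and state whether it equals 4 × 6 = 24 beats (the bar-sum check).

1) 0.0ms=0b +857.143ms=6/7b
2) 857.143ms=6/7b +857.143ms=6/7b
3) 1714.286ms=12/7b +857.143ms=6/7b
4) 2571.429ms=18/7b +857.143ms=6/7b
5) 3428.571ms=24/7b +857.143ms=6/7b
6) 4285.714ms=30/7b +857.143ms=6/7b
7) 5142.857ms=36/7b +857.143ms=6/7b
8) 6000.0ms=6b +3000.0ms=3b
9) 9000.0ms=9b +3000.0ms=3b
10) 12000.0ms=12b +3000.0ms=3b
11) 15000.0ms=15b +3000.0ms=3b
12) 18000.0ms=18b +1500.0ms=3/2b
13) 19500.0ms=39/2b +1500.0ms=3/2b
14) 21000.0ms=21b +750.0ms=3/4b
15) 21750.0ms=87/4b +750.0ms=3/4b
16) 22500.0ms=45/2b +1500.0ms=3/2b
Σ=24b of 24 (60bpm 6/8) — PASS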